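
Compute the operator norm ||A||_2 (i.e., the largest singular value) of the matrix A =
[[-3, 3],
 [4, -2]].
||A||_2 = sqrt((38 + sqrt(1300))/2) ≈ 6.085 (= sqrt(largest eigenvalue of A^T A))

||A||_2 = sigma_max(A) = sqrt(lambda_max(A^T A)). Form the symmetric matrix M = A^T A =
[[25, -17],
 [-17, 13]].
Its characteristic polynomial (trace, determinant of M give the coefficients) is
  p(λ) = det(λ I - M) = λ^2 - 38λ + 36.
For λ^2 - 38λ + 36 the discriminant is 1300. It is nonnegative but not a perfect square, so the roots are real and irrational: λ = (38 ± sqrt(1300))/2 ≈ 37.0278, 0.9722.
So the eigenvalues of A^T A are ≈ 0.9722, 37.0278 (all ≥ 0, as they must be for A^T A). The largest is λ_max = (38 + sqrt(1300))/2 ≈ 37.0278, hence ||A||_2 = sqrt(λ_max) = sqrt((38 + sqrt(1300))/2) ≈ 6.085.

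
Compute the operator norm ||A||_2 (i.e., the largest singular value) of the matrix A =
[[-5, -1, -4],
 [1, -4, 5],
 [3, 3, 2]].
||A||_2 ≈ 8.4517 (= sqrt(largest eigenvalue of A^T A))

||A||_2 = sigma_max(A) = sqrt(lambda_max(A^T A)). Form the symmetric matrix M = A^T A =
[[35, 10, 31],
 [10, 26, -10],
 [31, -10, 45]].
Its characteristic polynomial (trace, sum of principal 2x2 minors, determinant of M give the coefficients) is
  p(λ) = det(λ I - M) = λ^3 - 106λ^2 + 2494λ - 1764.
No integer candidate from the rational root theorem (±divisors of 1764) is a root, so the roots are irrational. The cubic discriminant is Δ = 7743506400 > 0, so there are three distinct real roots. p(0) = -1764 and p(1) = 625 have opposite signs, so a root lies in (0, 1); Newton's method refines it to λ ≈ 0.7298. p(33) = 1041 and p(34) = -200 have opposite signs, so a root lies in (33, 34); Newton's method refines it to λ ≈ 33.8394. p(71) = -1125 and p(72) = 1548 have opposite signs, so a root lies in (71, 72); Newton's method refines it to λ ≈ 71.4308. Check (Vieta): the three roots sum to 106, matching tr M = 106.
So the eigenvalues of A^T A are ≈ 0.7298, 33.8394, 71.4308 (all ≥ 0, as they must be for A^T A). The largest is λ_max ≈ 71.4308, hence ||A||_2 = sqrt(λ_max) ≈ 8.4517.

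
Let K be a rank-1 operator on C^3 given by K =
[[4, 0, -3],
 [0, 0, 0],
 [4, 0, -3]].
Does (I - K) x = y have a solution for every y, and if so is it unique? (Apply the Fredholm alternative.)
(I - K) is singular (det(I - K) = 0, i.e. 1 ∈ sigma(K)). (I - K) x = y is solvable iff y ⊥ ker((I - K)^*) = span{(4, 0, -3)}, i.e. iff 4y_1 - 3y_3 = 0. When solvable, the solutions are x = y + c·(1, 0, 1), c arbitrary (ker(I - K) = span{(1, 0, 1)}, dimension 1).

K has rank 1, so it is an outer product K = u v^T: every row of K is a multiple of one row vector. Reading off the entries, u = (1, 0, 1) and v = (4, 0, -3) (row i of K equals u_i·v^T). A rank-one matrix u v^T satisfies K u = u (v·u) and kills the (2)-dimensional subspace v^⊥, so its characteristic polynomial is lambda^2 (lambda - v·u) with v·u = tr K = 1. Hence the eigenvalues of I - K are 1 (multiplicity 2) and 1 - (1) = 0, so det(I - K) = 0. (Direct check: I - K =
[[-3, 0, 3],
 [0, 1, 0],
 [-4, 0, 4]]
has determinant 0.) So 1 is an eigenvalue of K and (I - K) is not invertible. The finite-dimensional Fredholm alternative says: either (I - K) is invertible, or ker(I - K) ≠ {0} and then range(I - K) = ker((I - K)^*)^⊥, with dim ker(I - K) = dim ker((I - K)^*). We are in the second case, so we need both kernels. Kernel of I - K: (I - K) u = u - u (v·u) = u - u = 0, so ker(I - K) = span{u} = span{(1, 0, 1)} (it is exactly 1-dimensional because rank(I - K) = 2). Kernel of the adjoint: K is real, so (I - K)^* = I - K^T = I - v u^T, and (I - v u^T) v = v - v (u·v) = 0; hence ker((I - K)^*) = span{v} = span{(4, 0, -3)}. Therefore (I - K) x = y is solvable iff <y, v> = 0, i.e. iff 4y_1 - 3y_3 = 0. When this holds, K y = u (v·y) = 0, so (I - K) y = y and x = y is a particular solution; the full solution set is the line x = y + c·u = y + c·(1, 0, 1), c ∈ C.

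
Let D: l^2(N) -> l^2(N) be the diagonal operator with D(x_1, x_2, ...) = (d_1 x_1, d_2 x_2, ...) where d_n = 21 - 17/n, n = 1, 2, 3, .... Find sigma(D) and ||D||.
sigma(D) = {21 - 17/n : n ≥ 1} ∪ {21}; ||D|| = 21

A bounded diagonal operator on l^2 with diagonal entries d_n has spectrum equal to the closure of {d_n : n ≥ 1}: every d_n is an eigenvalue (with eigenvector e_n), so {d_n} ⊂ sigma(D); the spectrum is closed, so its closure is too; and for lambda not in the closure, (D - lambda I) has bounded inverse (the diagonal entries 1/(d_n - lambda) are bounded). For our sequence d_n = 21 - 17/n, n = 1, 2, 3, ...:
  - {d_n} = {21 - 17/n : n ≥ 1}; the only limit point is 21
  - closure = {21 - 17/n : n ≥ 1} ∪ {21}
For the norm: a diagonal operator has ||D|| = sup_n |d_n|. Here d_n = 21 - 17/n increases monotonically from d_1 = 4 toward 21, with all terms in [4, 21); so sup_n |d_n| = 21 (the supremum is the limit, not attained). So ||D|| = 21.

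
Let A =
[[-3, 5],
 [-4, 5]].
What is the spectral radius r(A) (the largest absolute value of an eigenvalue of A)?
r(A) = sqrt(5) ≈ 2.2361

The eigenvalues of A are the roots of its characteristic polynomial. With M = A (coefficients from the trace and determinant):
  p(λ) = det(λ I - M) = λ^2 - 2λ + 5.
For λ^2 - 2λ + 5 the discriminant is -16. It is negative, so the roots are the complex-conjugate pair λ = 1 ± (sqrt(16)/2) i ≈ 1 ± 2i. For a conjugate pair the product of the roots equals the constant term, so |λ|^2 = 5 and |λ| = sqrt(5) ≈ 2.2361.
Thus the eigenvalues (to 4 decimals) are 1 ± 2i (modulus 2.2361). The spectral radius is the largest modulus: r(A) = sqrt(5) ≈ 2.2361. (Cross-check: r(A) ≤ ||A||_2 ≈ 8.6409; equality holds whenever A is normal, though it can also hold for some non-normal A.)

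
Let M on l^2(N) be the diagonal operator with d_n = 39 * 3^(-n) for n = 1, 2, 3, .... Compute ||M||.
||M|| = 13 (attained at n = 1)

For M diagonal, ||M|| = sup_n |d_n|. The sequence d_n = 39 * 3^(-n) is positive and strictly decreasing (ratio 3^(-1) < 1), so the supremum is d_1 = 39/3 = 13. Hence ||M|| = 13.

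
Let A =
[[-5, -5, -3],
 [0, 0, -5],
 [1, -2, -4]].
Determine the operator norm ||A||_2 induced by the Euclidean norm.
||A||_2 = sqrt(75) ≈ 8.6603 (= sqrt(largest eigenvalue of A^T A))

||A||_2 = sigma_max(A) = sqrt(lambda_max(A^T A)). Form the symmetric matrix M = A^T A =
[[26, 23, 11],
 [23, 29, 23],
 [11, 23, 50]].
Its characteristic polynomial (trace, sum of principal 2x2 minors, determinant of M give the coefficients) is
  p(λ) = det(λ I - M) = λ^3 - 105λ^2 + 2325λ - 5625.
By the rational root theorem any rational root is an integer divisor of 5625. Testing λ = 75: p(75) = 421875 - 590625 + 174375 - 5625 = 0, so λ = 75 is a root. Dividing out (λ - 75) leaves p(λ) = (λ - 75)(λ^2 - 30λ + 75). For λ^2 - 30λ + 75 the discriminant is 600. It is nonnegative but not a perfect square, so the roots are real and irrational: λ = (30 ± sqrt(600))/2 ≈ 27.2474, 2.7526.
So the eigenvalues of A^T A are ≈ 2.7526, 27.2474, 75 (all ≥ 0, as they must be for A^T A). The largest is λ_max = 75, hence ||A||_2 = sqrt(λ_max) = sqrt(75) ≈ 8.6603.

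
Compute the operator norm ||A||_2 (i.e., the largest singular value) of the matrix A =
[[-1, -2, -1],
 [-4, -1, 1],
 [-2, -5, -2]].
||A||_2 ≈ 6.668 (= sqrt(largest eigenvalue of A^T A))

||A||_2 = sigma_max(A) = sqrt(lambda_max(A^T A)). Form the symmetric matrix M = A^T A =
[[21, 16, 1],
 [16, 30, 11],
 [1, 11, 6]].
Its characteristic polynomial (trace, sum of principal 2x2 minors, determinant of M give the coefficients) is
  p(λ) = det(λ I - M) = λ^3 - 57λ^2 + 558λ - 25.
No integer candidate from the rational root theorem (±divisors of 25) is a root, so the roots are irrational. The cubic discriminant is Δ = 312433713 > 0, so there are three distinct real roots. p(0) = -25 and p(1) = 477 have opposite signs, so a root lies in (0, 1); Newton's method refines it to λ ≈ 0.045. p(12) = 191 and p(13) = -207 have opposite signs, so a root lies in (12, 13); Newton's method refines it to λ ≈ 12.4922. p(44) = -641 and p(45) = 785 have opposite signs, so a root lies in (44, 45); Newton's method refines it to λ ≈ 44.4628. Check (Vieta): the three roots sum to 57, matching tr M = 57.
So the eigenvalues of A^T A are ≈ 0.045, 12.4922, 44.4628 (all ≥ 0, as they must be for A^T A). The largest is λ_max ≈ 44.4628, hence ||A||_2 = sqrt(λ_max) ≈ 6.668.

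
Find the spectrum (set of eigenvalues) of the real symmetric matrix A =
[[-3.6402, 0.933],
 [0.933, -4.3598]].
sigma(A) ≈ {-5, -3}

A is real symmetric, so its spectrum consists of real eigenvalues. Expanding the characteristic polynomial of the displayed matrix gives
  det(λ I - A) = p(λ) = λ^2 + (8)λ + (15).
Solving p(λ) = 0 yields eigenvalues ≈ -5, -3. (A is shown rounded to 4 decimals, so these recover the underlying integer eigenvalues to within that precision.)
Verification: the trace of A = -8 equals the sum of eigenvalues -8, and det(A) ≈ 15.0001 matches the eigenvalue product 15.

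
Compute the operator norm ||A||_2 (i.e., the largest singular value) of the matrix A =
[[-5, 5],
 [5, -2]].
||A||_2 = sqrt((79 + sqrt(5341))/2) ≈ 8.7202 (= sqrt(largest eigenvalue of A^T A))

||A||_2 = sigma_max(A) = sqrt(lambda_max(A^T A)). Form the symmetric matrix M = A^T A =
[[50, -35],
 [-35, 29]].
Its characteristic polynomial (trace, determinant of M give the coefficients) is
  p(λ) = det(λ I - M) = λ^2 - 79λ + 225.
For λ^2 - 79λ + 225 the discriminant is 5341. It is nonnegative but not a perfect square, so the roots are real and irrational: λ = (79 ± sqrt(5341))/2 ≈ 76.0411, 2.9589.
So the eigenvalues of A^T A are ≈ 2.9589, 76.0411 (all ≥ 0, as they must be for A^T A). The largest is λ_max = (79 + sqrt(5341))/2 ≈ 76.0411, hence ||A||_2 = sqrt(λ_max) = sqrt((79 + sqrt(5341))/2) ≈ 8.7202.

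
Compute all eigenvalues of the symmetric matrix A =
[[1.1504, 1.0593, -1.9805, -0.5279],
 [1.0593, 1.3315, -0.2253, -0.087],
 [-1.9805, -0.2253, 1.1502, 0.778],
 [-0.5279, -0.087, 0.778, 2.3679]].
sigma(A) ≈ {-1, 1, 2, 4}

A is real symmetric, so its spectrum consists of real eigenvalues. Expanding the characteristic polynomial of the displayed matrix gives
  det(λ I - A) = p(λ) = λ^4 + (-6)λ^3 + (7)λ^2 + (6)λ + (-8).
Solving p(λ) = 0 yields eigenvalues ≈ -1, 1, 2, 4. (A is shown rounded to 4 decimals, so these recover the underlying integer eigenvalues to within that precision.)
Verification: the trace of A = 6 equals the sum of eigenvalues 6, and det(A) ≈ -7.9997 matches the eigenvalue product -8.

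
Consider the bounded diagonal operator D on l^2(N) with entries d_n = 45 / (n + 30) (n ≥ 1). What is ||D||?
||D|| = 45/31 (attained at n = 1)

For D diagonal, ||D|| = sup_n |d_n| = sup_n 45/(n + 30). This is positive and strictly decreasing in n, so the supremum is attained at n = 1: d_1 = 45/(1 + 30) = 45/31. Hence ||D|| = 45/31.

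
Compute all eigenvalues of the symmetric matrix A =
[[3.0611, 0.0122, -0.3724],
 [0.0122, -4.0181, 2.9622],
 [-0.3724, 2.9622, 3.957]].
sigma(A) ≈ {-5, 3, 5}

A is real symmetric, so its spectrum consists of real eigenvalues. Expanding the characteristic polynomial of the displayed matrix gives
  det(λ I - A) = p(λ) = λ^3 + (-3)λ^2 + (-25)λ + (75).
Solving p(λ) = 0 yields eigenvalues ≈ -5, 3, 5. (A is shown rounded to 4 decimals, so these recover the underlying integer eigenvalues to within that precision.)
Verification: the trace of A = 3 equals the sum of eigenvalues 3, and det(A) ≈ -75.0006 matches the eigenvalue product -75.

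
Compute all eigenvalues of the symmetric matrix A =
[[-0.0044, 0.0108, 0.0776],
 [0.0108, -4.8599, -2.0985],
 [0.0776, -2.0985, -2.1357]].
sigma(A) ≈ {-6, -1, 0}

A is real symmetric, so its spectrum consists of real eigenvalues. Expanding the characteristic polynomial of the displayed matrix gives
  det(λ I - A) = p(λ) = λ^3 + (7)λ^2 + (6)λ + (0).
Solving p(λ) = 0 yields eigenvalues ≈ -6, -1, 0. (A is shown rounded to 4 decimals, so these recover the underlying integer eigenvalues to within that precision.)
Verification: the trace of A = -7 equals the sum of eigenvalues -7, and det(A) ≈ -0.0003 matches the eigenvalue product 0.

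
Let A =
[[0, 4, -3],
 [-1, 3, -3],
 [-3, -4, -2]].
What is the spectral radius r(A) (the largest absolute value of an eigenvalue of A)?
r(A) ≈ 5.0924

The eigenvalues of A are the roots of its characteristic polynomial. With M = A (coefficients from the trace, the sum of principal 2x2 minors, and det A):
  p(λ) = det(λ I - M) = λ^3 - λ^2 - 23λ + 11.
No integer candidate from the rational root theorem (±divisors of 11) is a root, so the roots are irrational. The cubic discriminant is Δ = 50528 > 0, so there are three distinct real roots. p(-5) = -24 and p(-4) = 23 have opposite signs, so a root lies in (-5, -4); Newton's method refines it to λ ≈ -4.5655. p(0) = 11 and p(1) = -12 have opposite signs, so a root lies in (0, 1); Newton's method refines it to λ ≈ 0.4731. p(5) = -4 and p(6) = 53 have opposite signs, so a root lies in (5, 6); Newton's method refines it to λ ≈ 5.0924. Check (Vieta): the three roots sum to 1, matching tr M = 1.
Thus the eigenvalues (to 4 decimals) are -4.5655 (modulus 4.5655); 0.4731 (modulus 0.4731); 5.0924 (modulus 5.0924). The spectral radius is the largest modulus: r(A) ≈ 5.0924. (Cross-check: r(A) ≤ ||A||_2 ≈ 6.9329; equality holds whenever A is normal, though it can also hold for some non-normal A.)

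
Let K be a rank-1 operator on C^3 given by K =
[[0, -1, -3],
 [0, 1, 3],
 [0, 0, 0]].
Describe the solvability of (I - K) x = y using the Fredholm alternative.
(I - K) is singular (det(I - K) = 0, i.e. 1 ∈ sigma(K)). (I - K) x = y is solvable iff y ⊥ ker((I - K)^*) = span{(0, -1, -3)}, i.e. iff -y_2 - 3y_3 = 0. When solvable, the solutions are x = y + c·(1, -1, 0), c arbitrary (ker(I - K) = span{(1, -1, 0)}, dimension 1).

K has rank 1, so it is an outer product K = u v^T: every row of K is a multiple of one row vector. Reading off the entries, u = (1, -1, 0) and v = (0, -1, -3) (row i of K equals u_i·v^T). A rank-one matrix u v^T satisfies K u = u (v·u) and kills the (2)-dimensional subspace v^⊥, so its characteristic polynomial is lambda^2 (lambda - v·u) with v·u = tr K = 1. Hence the eigenvalues of I - K are 1 (multiplicity 2) and 1 - (1) = 0, so det(I - K) = 0. (Direct check: I - K =
[[1, 1, 3],
 [0, 0, -3],
 [0, 0, 1]]
has determinant 0.) So 1 is an eigenvalue of K and (I - K) is not invertible. The finite-dimensional Fredholm alternative says: either (I - K) is invertible, or ker(I - K) ≠ {0} and then range(I - K) = ker((I - K)^*)^⊥, with dim ker(I - K) = dim ker((I - K)^*). We are in the second case, so we need both kernels. Kernel of I - K: (I - K) u = u - u (v·u) = u - u = 0, so ker(I - K) = span{u} = span{(1, -1, 0)} (it is exactly 1-dimensional because rank(I - K) = 2). Kernel of the adjoint: K is real, so (I - K)^* = I - K^T = I - v u^T, and (I - v u^T) v = v - v (u·v) = 0; hence ker((I - K)^*) = span{v} = span{(0, -1, -3)}. Therefore (I - K) x = y is solvable iff <y, v> = 0, i.e. iff -y_2 - 3y_3 = 0. When this holds, K y = u (v·y) = 0, so (I - K) y = y and x = y is a particular solution; the full solution set is the line x = y + c·u = y + c·(1, -1, 0), c ∈ C.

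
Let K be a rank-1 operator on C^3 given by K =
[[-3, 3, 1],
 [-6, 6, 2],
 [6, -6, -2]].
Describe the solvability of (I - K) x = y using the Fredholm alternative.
(I - K) is singular (det(I - K) = 0, i.e. 1 ∈ sigma(K)). (I - K) x = y is solvable iff y ⊥ ker((I - K)^*) = span{(-3, 3, 1)}, i.e. iff -3y_1 + 3y_2 + y_3 = 0. When solvable, the solutions are x = y + c·(1, 2, -2), c arbitrary (ker(I - K) = span{(1, 2, -2)}, dimension 1).

K has rank 1, so it is an outer product K = u v^T: every row of K is a multiple of one row vector. Reading off the entries, u = (1, 2, -2) and v = (-3, 3, 1) (row i of K equals u_i·v^T). A rank-one matrix u v^T satisfies K u = u (v·u) and kills the (2)-dimensional subspace v^⊥, so its characteristic polynomial is lambda^2 (lambda - v·u) with v·u = tr K = 1. Hence the eigenvalues of I - K are 1 (multiplicity 2) and 1 - (1) = 0, so det(I - K) = 0. (Direct check: I - K =
[[4, -3, -1],
 [6, -5, -2],
 [-6, 6, 3]]
has determinant 0.) So 1 is an eigenvalue of K and (I - K) is not invertible. The finite-dimensional Fredholm alternative says: either (I - K) is invertible, or ker(I - K) ≠ {0} and then range(I - K) = ker((I - K)^*)^⊥, with dim ker(I - K) = dim ker((I - K)^*). We are in the second case, so we need both kernels. Kernel of I - K: (I - K) u = u - u (v·u) = u - u = 0, so ker(I - K) = span{u} = span{(1, 2, -2)} (it is exactly 1-dimensional because rank(I - K) = 2). Kernel of the adjoint: K is real, so (I - K)^* = I - K^T = I - v u^T, and (I - v u^T) v = v - v (u·v) = 0; hence ker((I - K)^*) = span{v} = span{(-3, 3, 1)}. Therefore (I - K) x = y is solvable iff <y, v> = 0, i.e. iff -3y_1 + 3y_2 + y_3 = 0. When this holds, K y = u (v·y) = 0, so (I - K) y = y and x = y is a particular solution; the full solution set is the line x = y + c·u = y + c·(1, 2, -2), c ∈ C.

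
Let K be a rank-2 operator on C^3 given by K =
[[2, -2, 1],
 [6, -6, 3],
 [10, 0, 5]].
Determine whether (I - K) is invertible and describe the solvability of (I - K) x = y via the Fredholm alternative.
(I - K) is invertible (det(I - K) = -30 ≠ 0), so for every y in C^3 the equation (I - K) x = y has a unique solution.

K has rank 2 and factors as K = U V^T = u1 v1^T + u2 v2^T with u1 = (1, 3, 3), v1 = (2, -2, 1), u2 = (0, 0, -2), v2 = (-2, -3, -1) (multiplying out reproduces the displayed K). The nonzero eigenvalues of U V^T coincide with those of the 2 x 2 matrix G = V^T U = [[v1·u1, v1·u2], [v2·u1, v2·u2]] = [[-1, -2], [-14, 2]], and by the Sylvester determinant identity det(I_3 - U V^T) = det(I_2 - V^T U) = det([[2, 2], [14, -1]]) = (2)(-1) - (2)(14) = -30. (Direct check: I - K =
[[-1, 2, -1],
 [-6, 7, -3],
 [-10, 0, -4]]
has determinant -30.) The finite-dimensional Fredholm alternative says: either (I - K) is invertible, or ker(I - K) ≠ {0} and then range(I - K) = ker((I - K)^*)^⊥, with dim ker(I - K) = dim ker((I - K)^*). Since det(I - K) ≠ 0, 1 is not an eigenvalue of K and ker(I - K) = {0}, so we are in the first case: for every y there is a unique x = (I - K)^(-1) y. (Explicitly, by the Woodbury identity, (I - U V^T)^(-1) = I + U (I_2 - G)^(-1) V^T.)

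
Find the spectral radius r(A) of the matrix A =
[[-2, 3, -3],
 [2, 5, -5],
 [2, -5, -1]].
r(A) ≈ 8.1282

The eigenvalues of A are the roots of its characteristic polynomial. With M = A (coefficients from the trace, the sum of principal 2x2 minors, and det A):
  p(λ) = det(λ I - M) = λ^3 - 2λ^2 - 38λ - 96.
No integer candidate from the rational root theorem (±divisors of 96) is a root, so the roots are irrational. The cubic discriminant is Δ = -157968 < 0, so there is one real root and a complex-conjugate pair. p(8) = -16 and p(9) = 129 have opposite signs, so a root lies in (8, 9); Newton's method refines it to λ ≈ 8.1282. Dividing out (λ - (8.1282)) leaves approximately λ^2 + 6.1282λ + 11.8108. For λ^2 + 6.1282λ + 11.8108 the discriminant is -9.6887. It is negative, so the remaining roots are the complex-conjugate pair λ ≈ -3.0641 ± 1.5563i. Their product equals the constant term, so |λ|^2 ≈ 11.8108 and |λ| ≈ 3.4367.
Thus the eigenvalues (to 4 decimals) are 8.1282 (modulus 8.1282); -3.0641 ± 1.5563i (modulus 3.4367). The spectral radius is the largest modulus: r(A) ≈ 8.1282. (Cross-check: r(A) ≤ ||A||_2 ≈ 8.8559; equality holds whenever A is normal, though it can also hold for some non-normal A.)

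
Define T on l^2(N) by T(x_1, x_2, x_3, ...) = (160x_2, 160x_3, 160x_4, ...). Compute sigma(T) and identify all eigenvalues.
sigma(T) = closed disk {z in C : |z| ≤ 160}; sigma_p(T) = open disk {z in C : |z| < 160}

Note T = 160·V where V is the unit left shift (V x)_k = x_{k+1}; so sigma(T) = 160·sigma(V) and ||T|| = 160||V||. ||T x||^2 = 25600sum_{k≥2} |x_k|^2 ≤ 25600||x||^2, with equality on {x : x_1 = 0}, so ||T|| = 160. For any lambda with |lambda| < 160, set r = lambda/160 (|r| < 1); the vector x = (1, r, r^2, ...) is in l^2 and satisfies T x = 160(r, r^2, ...) = lambda x, so lambda is an eigenvalue. On the boundary |lambda| = 160 the geometric series diverges, so no l^2 eigenvector exists, but these lambda lie in the approximate point spectrum. Hence sigma(T) is the closed disk of radius 160 and sigma_p(T) is the open disk.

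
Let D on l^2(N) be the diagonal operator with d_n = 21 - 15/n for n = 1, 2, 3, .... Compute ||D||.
||D|| = 21

For a diagonal operator on l^2 with entries d_n, ||D|| = sup_n |d_n|. Here d_1 = 6, d_2 = 27/2, ..., and d_n = 21 - 15/n increases monotonically toward 21. All terms lie in [6, 21), so |d_n| = d_n and the supremum is the limit 21, which is not attained by any individual d_n. Hence ||D|| = 21.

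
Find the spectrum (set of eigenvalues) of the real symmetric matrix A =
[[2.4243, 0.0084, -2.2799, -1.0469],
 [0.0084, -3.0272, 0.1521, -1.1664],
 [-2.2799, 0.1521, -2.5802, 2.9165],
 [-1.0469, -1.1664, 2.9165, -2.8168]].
sigma(A) ≈ {-6, -3, -1, 4}

A is real symmetric, so its spectrum consists of real eigenvalues. Expanding the characteristic polynomial of the displayed matrix gives
  det(λ I - A) = p(λ) = λ^4 + (6)λ^3 + (-13)λ^2 + (-90)λ + (-71.999).
Solving p(λ) = 0 yields eigenvalues ≈ -6, -3, -1, 4. (A is shown rounded to 4 decimals, so these recover the underlying integer eigenvalues to within that precision.)
Verification: the trace of A = -6 equals the sum of eigenvalues -6, and det(A) ≈ -71.9990 matches the eigenvalue product -72.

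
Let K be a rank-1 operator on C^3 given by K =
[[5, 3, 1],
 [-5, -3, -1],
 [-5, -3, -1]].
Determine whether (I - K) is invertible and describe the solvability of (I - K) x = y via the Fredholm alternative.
(I - K) is singular (det(I - K) = 0, i.e. 1 ∈ sigma(K)). (I - K) x = y is solvable iff y ⊥ ker((I - K)^*) = span{(5, 3, 1)}, i.e. iff 5y_1 + 3y_2 + y_3 = 0. When solvable, the solutions are x = y + c·(1, -1, -1), c arbitrary (ker(I - K) = span{(1, -1, -1)}, dimension 1).

K has rank 1, so it is an outer product K = u v^T: every row of K is a multiple of one row vector. Reading off the entries, u = (1, -1, -1) and v = (5, 3, 1) (row i of K equals u_i·v^T). A rank-one matrix u v^T satisfies K u = u (v·u) and kills the (2)-dimensional subspace v^⊥, so its characteristic polynomial is lambda^2 (lambda - v·u) with v·u = tr K = 1. Hence the eigenvalues of I - K are 1 (multiplicity 2) and 1 - (1) = 0, so det(I - K) = 0. (Direct check: I - K =
[[-4, -3, -1],
 [5, 4, 1],
 [5, 3, 2]]
has determinant 0.) So 1 is an eigenvalue of K and (I - K) is not invertible. The finite-dimensional Fredholm alternative says: either (I - K) is invertible, or ker(I - K) ≠ {0} and then range(I - K) = ker((I - K)^*)^⊥, with dim ker(I - K) = dim ker((I - K)^*). We are in the second case, so we need both kernels. Kernel of I - K: (I - K) u = u - u (v·u) = u - u = 0, so ker(I - K) = span{u} = span{(1, -1, -1)} (it is exactly 1-dimensional because rank(I - K) = 2). Kernel of the adjoint: K is real, so (I - K)^* = I - K^T = I - v u^T, and (I - v u^T) v = v - v (u·v) = 0; hence ker((I - K)^*) = span{v} = span{(5, 3, 1)}. Therefore (I - K) x = y is solvable iff <y, v> = 0, i.e. iff 5y_1 + 3y_2 + y_3 = 0. When this holds, K y = u (v·y) = 0, so (I - K) y = y and x = y is a particular solution; the full solution set is the line x = y + c·u = y + c·(1, -1, -1), c ∈ C.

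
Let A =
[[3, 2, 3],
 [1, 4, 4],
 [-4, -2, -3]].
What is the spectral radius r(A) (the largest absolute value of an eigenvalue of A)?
r(A) ≈ 2.6558

The eigenvalues of A are the roots of its characteristic polynomial. With M = A (coefficients from the trace, the sum of principal 2x2 minors, and det A):
  p(λ) = det(λ I - M) = λ^3 - 4λ^2 + 9λ - 4.
No integer candidate from the rational root theorem (±divisors of 4) is a root, so the roots are irrational. The cubic discriminant is Δ = -484 < 0, so there is one real root and a complex-conjugate pair. p(0) = -4 and p(1) = 2 have opposite signs, so a root lies in (0, 1); Newton's method refines it to λ ≈ 0.5671. Dividing out (λ - (0.5671)) leaves approximately λ^2 - 3.4329λ + 7.0531. For λ^2 - 3.4329λ + 7.0531 the discriminant is -16.4279. It is negative, so the remaining roots are the complex-conjugate pair λ ≈ 1.7164 ± 2.0266i. Their product equals the constant term, so |λ|^2 ≈ 7.0531 and |λ| ≈ 2.6558.
Thus the eigenvalues (to 4 decimals) are 0.5671 (modulus 0.5671); 1.7164 ± 2.0266i (modulus 2.6558). The spectral radius is the largest modulus: r(A) ≈ 2.6558. (Cross-check: r(A) ≤ ||A||_2 ≈ 8.7322; equality holds whenever A is normal, though it can also hold for some non-normal A.)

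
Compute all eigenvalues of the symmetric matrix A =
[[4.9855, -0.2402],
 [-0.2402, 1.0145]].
sigma(A) ≈ {1, 5}

A is real symmetric, so its spectrum consists of real eigenvalues. Expanding the characteristic polynomial of the displayed matrix gives
  det(λ I - A) = p(λ) = λ^2 + (-6)λ + (5).
Solving p(λ) = 0 yields eigenvalues ≈ 1, 5. (A is shown rounded to 4 decimals, so these recover the underlying integer eigenvalues to within that precision.)
Verification: the trace of A = 6 equals the sum of eigenvalues 6, and det(A) ≈ 5.0001 matches the eigenvalue product 5.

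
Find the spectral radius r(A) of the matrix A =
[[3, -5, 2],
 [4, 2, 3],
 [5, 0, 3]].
r(A) ≈ 5.9252

The eigenvalues of A are the roots of its characteristic polynomial. With M = A (coefficients from the trace, the sum of principal 2x2 minors, and det A):
  p(λ) = det(λ I - M) = λ^3 - 8λ^2 + 31λ + 17.
No integer candidate from the rational root theorem (±divisors of 17) is a root, so the roots are irrational. The cubic discriminant is Δ = -106535 < 0, so there is one real root and a complex-conjugate pair. p(-1) = -23 and p(0) = 17 have opposite signs, so a root lies in (-1, 0); Newton's method refines it to λ ≈ -0.4842. Dividing out (λ - (-0.4842)) leaves approximately λ^2 - 8.4842λ + 35.1082. For λ^2 - 8.4842λ + 35.1082 the discriminant is -68.4509. It is negative, so the remaining roots are the complex-conjugate pair λ ≈ 4.2421 ± 4.1368i. Their product equals the constant term, so |λ|^2 ≈ 35.1082 and |λ| ≈ 5.9252.
Thus the eigenvalues (to 4 decimals) are -0.4842 (modulus 0.4842); 4.2421 ± 4.1368i (modulus 5.9252). The spectral radius is the largest modulus: r(A) ≈ 5.9252. (Cross-check: r(A) ≤ ||A||_2 ≈ 8.562; equality holds whenever A is normal, though it can also hold for some non-normal A.)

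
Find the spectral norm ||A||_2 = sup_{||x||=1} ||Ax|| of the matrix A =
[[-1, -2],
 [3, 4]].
||A||_2 = sqrt((30 + sqrt(884))/2) ≈ 5.465 (= sqrt(largest eigenvalue of A^T A))

||A||_2 = sigma_max(A) = sqrt(lambda_max(A^T A)). Form the symmetric matrix M = A^T A =
[[10, 14],
 [14, 20]].
Its characteristic polynomial (trace, determinant of M give the coefficients) is
  p(λ) = det(λ I - M) = λ^2 - 30λ + 4.
For λ^2 - 30λ + 4 the discriminant is 884. It is nonnegative but not a perfect square, so the roots are real and irrational: λ = (30 ± sqrt(884))/2 ≈ 29.8661, 0.1339.
So the eigenvalues of A^T A are ≈ 0.1339, 29.8661 (all ≥ 0, as they must be for A^T A). The largest is λ_max = (30 + sqrt(884))/2 ≈ 29.8661, hence ||A||_2 = sqrt(λ_max) = sqrt((30 + sqrt(884))/2) ≈ 5.465.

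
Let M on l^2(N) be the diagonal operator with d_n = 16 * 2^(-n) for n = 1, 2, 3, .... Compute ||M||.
||M|| = 8 (attained at n = 1)

For M diagonal, ||M|| = sup_n |d_n|. The sequence d_n = 16 * 2^(-n) is positive and strictly decreasing (ratio 2^(-1) < 1), so the supremum is d_1 = 16/2 = 8. Hence ||M|| = 8.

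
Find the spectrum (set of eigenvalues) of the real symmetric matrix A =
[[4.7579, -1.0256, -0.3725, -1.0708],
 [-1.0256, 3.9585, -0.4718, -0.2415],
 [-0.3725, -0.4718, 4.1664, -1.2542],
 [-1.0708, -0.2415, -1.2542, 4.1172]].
sigma(A) ≈ {2, 4, 5, 6}

A is real symmetric, so its spectrum consists of real eigenvalues. Expanding the characteristic polynomial of the displayed matrix gives
  det(λ I - A) = p(λ) = λ^4 + (-17)λ^3 + (104)λ^2 + (-268)λ + (240.0017).
Solving p(λ) = 0 yields eigenvalues ≈ 2, 4, 5, 6. (A is shown rounded to 4 decimals, so these recover the underlying integer eigenvalues to within that precision.)
Verification: the trace of A = 17 equals the sum of eigenvalues 17, and det(A) ≈ 240.0017 matches the eigenvalue product 240.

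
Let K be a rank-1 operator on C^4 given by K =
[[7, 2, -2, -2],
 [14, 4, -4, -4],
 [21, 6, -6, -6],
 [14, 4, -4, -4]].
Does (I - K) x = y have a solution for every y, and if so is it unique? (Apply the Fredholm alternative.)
(I - K) is singular (det(I - K) = 0, i.e. 1 ∈ sigma(K)). (I - K) x = y is solvable iff y ⊥ ker((I - K)^*) = span{(7, 2, -2, -2)}, i.e. iff 7y_1 + 2y_2 - 2y_3 - 2y_4 = 0. When solvable, the solutions are x = y + c·(1, 2, 3, 2), c arbitrary (ker(I - K) = span{(1, 2, 3, 2)}, dimension 1).

K has rank 1, so it is an outer product K = u v^T: every row of K is a multiple of one row vector. Reading off the entries, u = (1, 2, 3, 2) and v = (7, 2, -2, -2) (row i of K equals u_i·v^T). A rank-one matrix u v^T satisfies K u = u (v·u) and kills the (3)-dimensional subspace v^⊥, so its characteristic polynomial is lambda^3 (lambda - v·u) with v·u = tr K = 1. Hence the eigenvalues of I - K are 1 (multiplicity 3) and 1 - (1) = 0, so det(I - K) = 0. (Direct check: I - K =
[[-6, -2, 2, 2],
 [-14, -3, 4, 4],
 [-21, -6, 7, 6],
 [-14, -4, 4, 5]]
has determinant 0.) So 1 is an eigenvalue of K and (I - K) is not invertible. The finite-dimensional Fredholm alternative says: either (I - K) is invertible, or ker(I - K) ≠ {0} and then range(I - K) = ker((I - K)^*)^⊥, with dim ker(I - K) = dim ker((I - K)^*). We are in the second case, so we need both kernels. Kernel of I - K: (I - K) u = u - u (v·u) = u - u = 0, so ker(I - K) = span{u} = span{(1, 2, 3, 2)} (it is exactly 1-dimensional because rank(I - K) = 3). Kernel of the adjoint: K is real, so (I - K)^* = I - K^T = I - v u^T, and (I - v u^T) v = v - v (u·v) = 0; hence ker((I - K)^*) = span{v} = span{(7, 2, -2, -2)}. Therefore (I - K) x = y is solvable iff <y, v> = 0, i.e. iff 7y_1 + 2y_2 - 2y_3 - 2y_4 = 0. When this holds, K y = u (v·y) = 0, so (I - K) y = y and x = y is a particular solution; the full solution set is the line x = y + c·u = y + c·(1, 2, 3, 2), c ∈ C.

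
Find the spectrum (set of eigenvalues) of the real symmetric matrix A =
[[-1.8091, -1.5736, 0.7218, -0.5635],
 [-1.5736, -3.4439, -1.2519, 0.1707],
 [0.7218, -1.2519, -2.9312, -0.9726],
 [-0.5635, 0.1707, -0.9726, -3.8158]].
sigma(A) ≈ {-5, -4, -3, 0}

A is real symmetric, so its spectrum consists of real eigenvalues. Expanding the characteristic polynomial of the displayed matrix gives
  det(λ I - A) = p(λ) = λ^4 + (12)λ^3 + (47)λ^2 + (60)λ + (0).
Solving p(λ) = 0 yields eigenvalues ≈ -5, -4, -3, 0. (A is shown rounded to 4 decimals, so these recover the underlying integer eigenvalues to within that precision.)
Verification: the trace of A = -12 equals the sum of eigenvalues -12, and det(A) ≈ -0.0004 matches the eigenvalue product 0.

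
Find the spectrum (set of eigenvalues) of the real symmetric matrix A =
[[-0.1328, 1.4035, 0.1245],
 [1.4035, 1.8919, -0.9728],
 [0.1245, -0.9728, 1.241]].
sigma(A) ≈ {-1, 1, 3}

A is real symmetric, so its spectrum consists of real eigenvalues. Expanding the characteristic polynomial of the displayed matrix gives
  det(λ I - A) = p(λ) = λ^3 + (-3)λ^2 + (-1)λ + (3).
Solving p(λ) = 0 yields eigenvalues ≈ -1, 1, 3. (A is shown rounded to 4 decimals, so these recover the underlying integer eigenvalues to within that precision.)
Verification: the trace of A = 3 equals the sum of eigenvalues 3, and det(A) ≈ -2.9999 matches the eigenvalue product -3.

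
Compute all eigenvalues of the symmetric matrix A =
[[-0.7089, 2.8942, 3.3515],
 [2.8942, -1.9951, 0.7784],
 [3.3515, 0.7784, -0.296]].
sigma(A) ≈ {-5, -2, 4}

A is real symmetric, so its spectrum consists of real eigenvalues. Expanding the characteristic polynomial of the displayed matrix gives
  det(λ I - A) = p(λ) = λ^3 + (3)λ^2 + (-18)λ + (-40.0012).
Solving p(λ) = 0 yields eigenvalues ≈ -5, -2, 4. (A is shown rounded to 4 decimals, so these recover the underlying integer eigenvalues to within that precision.)
Verification: the trace of A = -3 equals the sum of eigenvalues -3, and det(A) ≈ 40.0012 matches the eigenvalue product 40.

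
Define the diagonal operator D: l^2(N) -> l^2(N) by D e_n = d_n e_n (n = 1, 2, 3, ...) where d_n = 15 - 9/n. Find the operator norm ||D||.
||D|| = 15

For a diagonal operator on l^2 with entries d_n, ||D|| = sup_n |d_n|. Here d_1 = 6, d_2 = 21/2, ..., and d_n = 15 - 9/n increases monotonically toward 15. All terms lie in [6, 15), so |d_n| = d_n and the supremum is the limit 15, which is not attained by any individual d_n. Hence ||D|| = 15.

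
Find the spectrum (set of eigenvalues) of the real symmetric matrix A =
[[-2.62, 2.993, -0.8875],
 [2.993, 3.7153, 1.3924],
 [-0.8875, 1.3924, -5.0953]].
sigma(A) ≈ {-6, -3, 5}

A is real symmetric, so its spectrum consists of real eigenvalues. Expanding the characteristic polynomial of the displayed matrix gives
  det(λ I - A) = p(λ) = λ^3 + (4)λ^2 + (-27)λ + (-89.998).
Solving p(λ) = 0 yields eigenvalues ≈ -6, -3, 5. (A is shown rounded to 4 decimals, so these recover the underlying integer eigenvalues to within that precision.)
Verification: the trace of A = -4 equals the sum of eigenvalues -4, and det(A) ≈ 89.9980 matches the eigenvalue product 90.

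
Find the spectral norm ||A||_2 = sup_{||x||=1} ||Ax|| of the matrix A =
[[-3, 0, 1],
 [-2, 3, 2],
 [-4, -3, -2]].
||A||_2 ≈ 5.7835 (= sqrt(largest eigenvalue of A^T A))

||A||_2 = sigma_max(A) = sqrt(lambda_max(A^T A)). Form the symmetric matrix M = A^T A =
[[29, 6, 1],
 [6, 18, 12],
 [1, 12, 9]].
Its characteristic polynomial (trace, sum of principal 2x2 minors, determinant of M give the coefficients) is
  p(λ) = det(λ I - M) = λ^3 - 56λ^2 + 764λ - 324.
No integer candidate from the rational root theorem (±divisors of 324) is a root, so the roots are irrational. The cubic discriminant is Δ = 65779280 > 0, so there are three distinct real roots. p(0) = -324 and p(1) = 385 have opposite signs, so a root lies in (0, 1); Newton's method refines it to λ ≈ 0.438. p(22) = 28 and p(23) = -209 have opposite signs, so a root lies in (22, 23); Newton's method refines it to λ ≈ 22.1134. p(33) = -159 and p(34) = 220 have opposite signs, so a root lies in (33, 34); Newton's method refines it to λ ≈ 33.4485. Check (Vieta): the three roots sum to 56, matching tr M = 56.
So the eigenvalues of A^T A are ≈ 0.438, 22.1134, 33.4485 (all ≥ 0, as they must be for A^T A). The largest is λ_max ≈ 33.4485, hence ||A||_2 = sqrt(λ_max) ≈ 5.7835.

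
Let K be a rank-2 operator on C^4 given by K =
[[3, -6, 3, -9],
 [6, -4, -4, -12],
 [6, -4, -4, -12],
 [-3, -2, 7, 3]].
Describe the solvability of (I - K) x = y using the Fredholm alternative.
(I - K) is invertible (det(I - K) = 15 ≠ 0), so for every y in C^4 the equation (I - K) x = y has a unique solution.

K has rank 2 and factors as K = U V^T = u1 v1^T + u2 v2^T with u1 = (0, -2, -2, 2), v1 = (-2, 0, 3, 3), u2 = (-3, -2, -2, -1), v2 = (-1, 2, -1, 3) (multiplying out reproduces the displayed K). The nonzero eigenvalues of U V^T coincide with those of the 2 x 2 matrix G = V^T U = [[v1·u1, v1·u2], [v2·u1, v2·u2]] = [[0, -3], [4, -2]], and by the Sylvester determinant identity det(I_4 - U V^T) = det(I_2 - V^T U) = det([[1, 3], [-4, 3]]) = (1)(3) - (3)(-4) = 15. (Direct check: I - K =
[[-2, 6, -3, 9],
 [-6, 5, 4, 12],
 [-6, 4, 5, 12],
 [3, 2, -7, -2]]
has determinant 15.) The finite-dimensional Fredholm alternative says: either (I - K) is invertible, or ker(I - K) ≠ {0} and then range(I - K) = ker((I - K)^*)^⊥, with dim ker(I - K) = dim ker((I - K)^*). Since det(I - K) ≠ 0, 1 is not an eigenvalue of K and ker(I - K) = {0}, so we are in the first case: for every y there is a unique x = (I - K)^(-1) y. (Explicitly, by the Woodbury identity, (I - U V^T)^(-1) = I + U (I_2 - G)^(-1) V^T.)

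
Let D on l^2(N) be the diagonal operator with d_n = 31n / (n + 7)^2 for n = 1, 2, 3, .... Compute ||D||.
||D|| = 31/28 (attained at n = 7)

For D diagonal, ||D|| = sup_n |d_n|. Treat f(x) = 31x / (x + 7)^2 for real x > 0. By the quotient rule, f'(x) = 31(7 - x)/(x + 7)^3, which is positive for x < 7 and negative for x > 7. So f has a unique maximum at x = 7, and since 7 is a positive integer, the supremum over n ≥ 1 is attained at n = 7: d_7 = 31·7/(7 + 7)^2 = 31·7/196 = 31/28. Hence ||D|| = 31/28.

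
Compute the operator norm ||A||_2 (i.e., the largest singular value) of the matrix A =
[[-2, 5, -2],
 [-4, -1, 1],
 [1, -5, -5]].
||A||_2 ≈ 7.8481 (= sqrt(largest eigenvalue of A^T A))

||A||_2 = sigma_max(A) = sqrt(lambda_max(A^T A)). Form the symmetric matrix M = A^T A =
[[21, -11, -5],
 [-11, 51, 14],
 [-5, 14, 30]].
Its characteristic polynomial (trace, sum of principal 2x2 minors, determinant of M give the coefficients) is
  p(λ) = det(λ I - M) = λ^3 - 102λ^2 + 2889λ - 24649.
No integer candidate from the rational root theorem (±divisors of 24649) is a root, so the roots are irrational. The cubic discriminant is Δ = 93022209 > 0, so there are three distinct real roots. p(17) = -101 and p(18) = 137 have opposite signs, so a root lies in (17, 18); Newton's method refines it to λ ≈ 17.3755. p(23) = 7 and p(24) = -241 have opposite signs, so a root lies in (23, 24); Newton's method refines it to λ ≈ 23.0322. p(61) = -981 and p(62) = 709 have opposite signs, so a root lies in (61, 62); Newton's method refines it to λ ≈ 61.5923. Check (Vieta): the three roots sum to 102, matching tr M = 102.
So the eigenvalues of A^T A are ≈ 17.3755, 23.0322, 61.5923 (all ≥ 0, as they must be for A^T A). The largest is λ_max ≈ 61.5923, hence ||A||_2 = sqrt(λ_max) ≈ 7.8481.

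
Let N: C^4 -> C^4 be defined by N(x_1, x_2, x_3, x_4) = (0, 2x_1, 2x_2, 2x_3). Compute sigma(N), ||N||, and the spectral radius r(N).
sigma(N) = {0}; ||N|| = 2; r(N) = 0. (N is nilpotent with N^4 = 0.)

On C^4, N is a strictly lower-triangular matrix with 2 on the subdiagonal and zeros elsewhere, so its characteristic polynomial is lambda^4 and every eigenvalue is 0: sigma(N) = {0}. For the operator norm, N e_i = 2e_{i+1} for i = 1, ..., 3 and N e_4 = 0, so the singular values of N are 2 (with multiplicity 3) and 0; hence ||N|| = 2. The spectral radius r(N) = max|lambda| = 0. Note ||N|| > r(N) — characteristic of non-normal nilpotent operators. Indeed N^4 = 0.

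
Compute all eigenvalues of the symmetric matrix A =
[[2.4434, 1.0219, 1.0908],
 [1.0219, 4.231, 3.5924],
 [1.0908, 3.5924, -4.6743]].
sigma(A) ≈ {-6, 2, 6}

A is real symmetric, so its spectrum consists of real eigenvalues. Expanding the characteristic polynomial of the displayed matrix gives
  det(λ I - A) = p(λ) = λ^3 + (-2)λ^2 + (-36)λ + (72).
Solving p(λ) = 0 yields eigenvalues ≈ -6, 2, 6. (A is shown rounded to 4 decimals, so these recover the underlying integer eigenvalues to within that precision.)
Verification: the trace of A = 2 equals the sum of eigenvalues 2, and det(A) ≈ -72.0001 matches the eigenvalue product -72.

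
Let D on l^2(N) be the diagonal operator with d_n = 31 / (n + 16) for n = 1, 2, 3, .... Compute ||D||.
||D|| = 31/17 (attained at n = 1)

For D diagonal, ||D|| = sup_n |d_n| = sup_n 31/(n + 16). This is positive and strictly decreasing in n, so the supremum is attained at n = 1: d_1 = 31/(1 + 16) = 31/17. Hence ||D|| = 31/17.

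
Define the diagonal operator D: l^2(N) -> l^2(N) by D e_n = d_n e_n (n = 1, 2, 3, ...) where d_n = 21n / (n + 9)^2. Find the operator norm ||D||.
||D|| = 7/12 (attained at n = 9)

For D diagonal, ||D|| = sup_n |d_n|. Treat f(x) = 21x / (x + 9)^2 for real x > 0. By the quotient rule, f'(x) = 21(9 - x)/(x + 9)^3, which is positive for x < 9 and negative for x > 9. So f has a unique maximum at x = 9, and since 9 is a positive integer, the supremum over n ≥ 1 is attained at n = 9: d_9 = 21·9/(9 + 9)^2 = 21·9/324 = 7/12. Hence ||D|| = 7/12.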